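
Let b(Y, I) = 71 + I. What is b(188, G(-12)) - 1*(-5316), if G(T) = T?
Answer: 5375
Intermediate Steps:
b(188, G(-12)) - 1*(-5316) = (71 - 12) - 1*(-5316) = 59 + 5316 = 5375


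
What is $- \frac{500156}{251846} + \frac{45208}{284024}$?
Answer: $- \frac{8166928361}{4470644269} \approx -1.8268$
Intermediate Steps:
$- \frac{500156}{251846} + \frac{45208}{284024} = \left(-500156\right) \frac{1}{251846} + 45208 \cdot \frac{1}{284024} = - \frac{250078}{125923} + \frac{5651}{35503} = - \frac{8166928361}{4470644269}$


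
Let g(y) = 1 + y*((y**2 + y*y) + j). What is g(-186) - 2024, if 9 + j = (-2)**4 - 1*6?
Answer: -12871921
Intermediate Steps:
j = 1 (j = -9 + ((-2)**4 - 1*6) = -9 + (16 - 6) = -9 + 10 = 1)
g(y) = 1 + y*(1 + 2*y**2) (g(y) = 1 + y*((y**2 + y*y) + 1) = 1 + y*((y**2 + y**2) + 1) = 1 + y*(2*y**2 + 1) = 1 + y*(1 + 2*y**2))
g(-186) - 2024 = (1 - 186 + 2*(-186)**3) - 2024 = (1 - 186 + 2*(-6434856)) - 2024 = (1 - 186 - 12869712) - 2024 = -12869897 - 2024 = -12871921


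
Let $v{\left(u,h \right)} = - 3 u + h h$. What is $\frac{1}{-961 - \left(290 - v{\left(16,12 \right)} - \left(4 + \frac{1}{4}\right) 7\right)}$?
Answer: $- \frac{4}{4501} \approx -0.00088869$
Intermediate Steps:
$v{\left(u,h \right)} = h^{2} - 3 u$ ($v{\left(u,h \right)} = - 3 u + h^{2} = h^{2} - 3 u$)
$\frac{1}{-961 - \left(290 - v{\left(16,12 \right)} - \left(4 + \frac{1}{4}\right) 7\right)} = \frac{1}{-961 - \left(194 - \left(4 + \frac{1}{4}\right) 7\right)} = \frac{1}{-961 + \left(\left(96 + \frac{17}{4} \cdot 7\right) - 290\right)} = \frac{1}{-961 + \left(\left(96 + \frac{119}{4}\right) - 290\right)} = \frac{1}{-961 + \left(\frac{503}{4} - 290\right)} = \frac{1}{-961 - \frac{657}{4}} = \frac{1}{- \frac{4501}{4}} = - \frac{4}{4501}$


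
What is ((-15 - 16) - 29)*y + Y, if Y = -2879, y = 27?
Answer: -4499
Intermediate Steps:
((-15 - 16) - 29)*y + Y = ((-15 - 16) - 29)*27 - 2879 = (-31 - 29)*27 - 2879 = -60*27 - 2879 = -1620 - 2879 = -4499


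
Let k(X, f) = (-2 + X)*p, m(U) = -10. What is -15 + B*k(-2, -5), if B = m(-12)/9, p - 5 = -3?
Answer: -55/9 ≈ -6.1111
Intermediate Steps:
p = 2 (p = 5 - 3 = 2)
k(X, f) = -4 + 2*X (k(X, f) = (-2 + X)*2 = -4 + 2*X)
B = -10/9 ≈ -1.1111
-15 + B*k(-2, -5) = -15 - 10*(-4 + 2*(-2))/9 = -15 - 10*(-4 - 4)/9 = -15 - 10/9*(-8) = -15 + 80/9 = -55/9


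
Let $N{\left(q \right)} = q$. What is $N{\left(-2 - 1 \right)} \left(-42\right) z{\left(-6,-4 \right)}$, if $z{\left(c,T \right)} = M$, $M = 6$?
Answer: $756$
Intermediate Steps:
$z{\left(c,T \right)} = 6$
$N{\left(-2 - 1 \right)} \left(-42\right) z{\left(-6,-4 \right)} = \left(-2 - 1\right) \left(-42\right) 6 = \left(-3\right) \left(-42\right) 6 = 126 \cdot 6 = 756$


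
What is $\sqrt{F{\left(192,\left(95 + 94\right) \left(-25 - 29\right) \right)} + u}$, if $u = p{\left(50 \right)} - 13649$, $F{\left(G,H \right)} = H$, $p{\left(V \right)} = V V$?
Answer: $i \sqrt{21355} \approx 146.13 i$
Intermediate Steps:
$p{\left(V \right)} = V^{2}$
$u = -11149$ ($u = 50^{2} - 13649 = 2500 - 13649 = -11149$)
$\sqrt{F{\left(192,\left(95 + 94\right) \left(-25 - 29\right) \right)} + u} = \sqrt{\left(95 + 94\right) \left(-25 - 29\right) - 11149} = \sqrt{189 \left(-54\right) - 11149} = \sqrt{-10206 - 11149} = \sqrt{-21355} = i \sqrt{21355}$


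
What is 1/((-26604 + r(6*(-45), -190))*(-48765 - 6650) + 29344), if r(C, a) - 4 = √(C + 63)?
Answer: 64089928/94472961671439257 + 166245*I*√23/2172878118443102911 ≈ 6.7839e-10 + 3.6692e-13*I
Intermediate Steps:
r(C, a) = 4 + √(63 + C) (r(C, a) = 4 + √(C + 63) = 4 + √(63 + C))
1/((-26604 + r(6*(-45), -190))*(-48765 - 6650) + 29344) = 1/((-26604 + (4 + √(63 + 6*(-45))))*(-48765 - 6650) + 29344) = 1/((-26604 + (4 + √(63 - 270)))*(-55415) + 29344) = 1/((-26604 + (4 + √(-207)))*(-55415) + 29344) = 1/((-26604 + (4 + 3*I*√23))*(-55415) + 29344) = 1/((-26600 + 3*I*√23)*(-55415) + 29344) = 1/((1474039000 - 166245*I*√23) + 29344) = 1/(1474068344 - 166245*I*√23)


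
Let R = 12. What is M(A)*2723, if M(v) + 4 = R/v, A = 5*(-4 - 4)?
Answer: -117089/10 ≈ -11709.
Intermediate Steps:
A = -40 (A = 5*(-8) = -40)
M(v) = -4 + 12/v
M(A)*2723 = (-4 + 12/(-40))*2723 = (-4 + 12*(-1/40))*2723 = (-4 - 3/10)*2723 = -43/10*2723 = -117089/10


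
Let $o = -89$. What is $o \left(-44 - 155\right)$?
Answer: $17711$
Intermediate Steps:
$o \left(-44 - 155\right) = - 89 \left(-44 - 155\right) = \left(-89\right) \left(-199\right) = 17711$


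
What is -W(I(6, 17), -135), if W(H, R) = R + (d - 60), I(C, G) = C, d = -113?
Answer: 308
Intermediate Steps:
W(H, R) = -173 + R (W(H, R) = R + (-113 - 60) = R - 173 = -173 + R)
-W(I(6, 17), -135) = -(-173 - 135) = -1*(-308) = 308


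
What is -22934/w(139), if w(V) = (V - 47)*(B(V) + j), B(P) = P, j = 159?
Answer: -11467/13708 ≈ -0.83652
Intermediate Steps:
w(V) = (-47 + V)*(159 + V) (w(V) = (V - 47)*(V + 159) = (-47 + V)*(159 + V))
-22934/w(139) = -22934/(-7473 + 139² + 112*139) = -22934/(-7473 + 19321 + 15568) = -22934/27416 = -22934*1/27416 = -11467/13708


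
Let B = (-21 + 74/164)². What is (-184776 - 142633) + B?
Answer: -2198658891/6724 ≈ -3.2699e+5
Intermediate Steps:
B = 2839225/6724 (B = (-21 + 74*(1/164))² = (-21 + 37/82)² = (-1685/82)² = 2839225/6724 ≈ 422.25)
(-184776 - 142633) + B = (-184776 - 142633) + 2839225/6724 = -327409 + 2839225/6724 = -2198658891/6724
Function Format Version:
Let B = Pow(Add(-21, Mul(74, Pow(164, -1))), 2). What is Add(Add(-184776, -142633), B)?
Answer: Rational(-2198658891, 6724) ≈ -3.2699e+5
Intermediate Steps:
B = Rational(2839225, 6724) (B = Pow(Add(-21, Mul(74, Rational(1, 164))), 2) = Pow(Add(-21, Rational(37, 82)), 2) = Pow(Rational(-1685, 82), 2) = Rational(2839225, 6724) ≈ 422.25)
Add(Add(-184776, -142633), B) = Add(Add(-184776, -142633), Rational(2839225, 6724)) = Add(-327409, Rational(2839225, 6724)) = Rational(-2198658891, 6724)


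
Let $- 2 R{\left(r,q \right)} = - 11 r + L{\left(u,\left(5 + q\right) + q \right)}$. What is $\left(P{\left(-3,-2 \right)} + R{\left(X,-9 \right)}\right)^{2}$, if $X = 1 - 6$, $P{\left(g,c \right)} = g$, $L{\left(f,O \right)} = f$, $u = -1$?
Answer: $900$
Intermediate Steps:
$X = -5$ ($X = 1 - 6 = -5$)
$R{\left(r,q \right)} = \frac{1}{2} + \frac{11 r}{2}$ ($R{\left(r,q \right)} = - \frac{- 11 r - 1}{2} = - \frac{-1 - 11 r}{2} = \frac{1}{2} + \frac{11 r}{2}$)
$\left(P{\left(-3,-2 \right)} + R{\left(X,-9 \right)}\right)^{2} = \left(-3 + \left(\frac{1}{2} + \frac{11}{2} \left(-5\right)\right)\right)^{2} = \left(-3 + \left(\frac{1}{2} - \frac{55}{2}\right)\right)^{2} = \left(-3 - 27\right)^{2} = \left(-30\right)^{2} = 900$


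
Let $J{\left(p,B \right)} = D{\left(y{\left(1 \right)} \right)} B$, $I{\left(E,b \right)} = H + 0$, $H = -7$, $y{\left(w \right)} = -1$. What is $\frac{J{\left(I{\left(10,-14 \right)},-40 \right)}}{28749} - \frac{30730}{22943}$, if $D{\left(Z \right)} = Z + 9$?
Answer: $- \frac{890798530}{659588307} \approx -1.3505$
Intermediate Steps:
$D{\left(Z \right)} = 9 + Z$
$I{\left(E,b \right)} = -7$ ($I{\left(E,b \right)} = -7 + 0 = -7$)
$J{\left(p,B \right)} = 8 B$ ($J{\left(p,B \right)} = \left(9 - 1\right) B = 8 B$)
$\frac{J{\left(I{\left(10,-14 \right)},-40 \right)}}{28749} - \frac{30730}{22943} = \frac{8 \left(-40\right)}{28749} - \frac{30730}{22943} = \left(-320\right) \frac{1}{28749} - \frac{30730}{22943} = - \frac{320}{28749} - \frac{30730}{22943} = - \frac{890798530}{659588307}$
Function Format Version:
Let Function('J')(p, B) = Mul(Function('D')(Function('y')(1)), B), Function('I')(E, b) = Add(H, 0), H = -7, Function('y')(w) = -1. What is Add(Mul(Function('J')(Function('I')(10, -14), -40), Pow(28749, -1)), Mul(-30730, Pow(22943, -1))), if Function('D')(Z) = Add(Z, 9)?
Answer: Rational(-890798530, 659588307) ≈ -1.3505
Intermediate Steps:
Function('D')(Z) = Add(9, Z)
Function('I')(E, b) = -7 (Function('I')(E, b) = Add(-7, 0) = -7)
Function('J')(p, B) = Mul(8, B) (Function('J')(p, B) = Mul(Add(9, -1), B) = Mul(8, B))
Add(Mul(Function('J')(Function('I')(10, -14), -40), Pow(28749, -1)), Mul(-30730, Pow(22943, -1))) = Add(Mul(Mul(8, -40), Pow(28749, -1)), Mul(-30730, Pow(22943, -1))) = Add(Mul(-320, Rational(1, 28749)), Mul(-30730, Rational(1, 22943))) = Add(Rational(-320, 28749), Rational(-30730, 22943)) = Rational(-890798530, 659588307)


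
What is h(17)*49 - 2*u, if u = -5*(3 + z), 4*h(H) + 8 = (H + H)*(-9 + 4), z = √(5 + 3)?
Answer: -4301/2 + 20*√2 ≈ -2122.2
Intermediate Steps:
z = 2*√2 (z = √8 = 2*√2 ≈ 2.8284)
h(H) = -2 - 5*H/2 (h(H) = -2 + ((H + H)*(-9 + 4))/4 = -2 + ((2*H)*(-5))/4 = -2 + (-10*H)/4 = -2 - 5*H/2)
u = -15 - 10*√2 (u = -5*(3 + 2*√2) = -15 - 10*√2 ≈ -29.142)
h(17)*49 - 2*u = (-2 - 5/2*17)*49 - 2*(-15 - 10*√2) = (-2 - 85/2)*49 + (30 + 20*√2) = -89/2*49 + (30 + 20*√2) = -4361/2 + (30 + 20*√2) = -4301/2 + 20*√2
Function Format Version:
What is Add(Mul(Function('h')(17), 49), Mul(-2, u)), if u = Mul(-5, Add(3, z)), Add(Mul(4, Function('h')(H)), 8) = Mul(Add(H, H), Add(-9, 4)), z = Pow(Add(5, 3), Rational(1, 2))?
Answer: Add(Rational(-4301, 2), Mul(20, Pow(2, Rational(1, 2)))) ≈ -2122.2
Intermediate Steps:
z = Mul(2, Pow(2, Rational(1, 2))) (z = Pow(8, Rational(1, 2)) = Mul(2, Pow(2, Rational(1, 2))) ≈ 2.8284)
Function('h')(H) = Add(-2, Mul(Rational(-5, 2), H)) (Function('h')(H) = Add(-2, Mul(Rational(1, 4), Mul(Add(H, H), Add(-9, 4)))) = Add(-2, Mul(Rational(1, 4), Mul(Mul(2, H), -5))) = Add(-2, Mul(Rational(1, 4), Mul(-10, H))) = Add(-2, Mul(Rational(-5, 2), H)))
u = Add(-15, Mul(-10, Pow(2, Rational(1, 2)))) (u = Mul(-5, Add(3, Mul(2, Pow(2, Rational(1, 2))))) = Add(-15, Mul(-10, Pow(2, Rational(1, 2)))) ≈ -29.142)
Add(Mul(Function('h')(17), 49), Mul(-2, u)) = Add(Mul(Add(-2, Mul(Rational(-5, 2), 17)), 49), Mul(-2, Add(-15, Mul(-10, Pow(2, Rational(1, 2)))))) = Add(Mul(Add(-2, Rational(-85, 2)), 49), Add(30, Mul(20, Pow(2, Rational(1, 2))))) = Add(Mul(Rational(-89, 2), 49), Add(30, Mul(20, Pow(2, Rational(1, 2))))) = Add(Rational(-4361, 2), Add(30, Mul(20, Pow(2, Rational(1, 2))))) = Add(Rational(-4301, 2), Mul(20, Pow(2, Rational(1, 2))))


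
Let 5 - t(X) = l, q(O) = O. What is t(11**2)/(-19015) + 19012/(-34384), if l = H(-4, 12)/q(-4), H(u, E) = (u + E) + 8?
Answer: -12922237/23350420 ≈ -0.55340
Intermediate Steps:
H(u, E) = 8 + E + u (H(u, E) = (E + u) + 8 = 8 + E + u)
l = -4 (l = (8 + 12 - 4)/(-4) = 16*(-1/4) = -4)
t(X) = 9 (t(X) = 5 - 1*(-4) = 5 + 4 = 9)
t(11**2)/(-19015) + 19012/(-34384) = 9/(-19015) + 19012/(-34384) = 9*(-1/19015) + 19012*(-1/34384) = -9/19015 - 679/1228 = -12922237/23350420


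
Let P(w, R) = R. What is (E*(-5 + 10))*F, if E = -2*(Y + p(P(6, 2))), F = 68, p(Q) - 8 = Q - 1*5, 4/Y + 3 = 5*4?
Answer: -3560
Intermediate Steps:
Y = 4/17 (Y = 4/(-3 + 5*4) = 4/(-3 + 20) = 4/17 ≈ 0.23529)
p(Q) = 3 + Q (p(Q) = 8 + (Q - 1*5) = 8 + (Q - 5) = 8 + (-5 + Q) = 3 + Q)
E = -178/17 (E = -2*(4/17 + (3 + 2)) = -2*(4/17 + 5) = -2*89/17 = -178/17 ≈ -10.471)
(E*(-5 + 10))*F = -178*(-5 + 10)/17*68 = -178/17*5*68 = -890/17*68 = -3560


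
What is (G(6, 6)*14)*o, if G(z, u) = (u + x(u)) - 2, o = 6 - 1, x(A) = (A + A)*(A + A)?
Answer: 10360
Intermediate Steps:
x(A) = 4*A² (x(A) = (2*A)*(2*A) = 4*A²)
o = 5
G(z, u) = -2 + u + 4*u² (G(z, u) = (u + 4*u²) - 2 = -2 + u + 4*u²)
(G(6, 6)*14)*o = ((-2 + 6 + 4*6²)*14)*5 = ((-2 + 6 + 4*36)*14)*5 = ((-2 + 6 + 144)*14)*5 = (148*14)*5 = 2072*5 = 10360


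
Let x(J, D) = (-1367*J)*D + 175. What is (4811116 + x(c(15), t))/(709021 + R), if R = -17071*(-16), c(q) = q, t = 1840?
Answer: -32917909/982157 ≈ -33.516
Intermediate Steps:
x(J, D) = 175 - 1367*D*J (x(J, D) = -1367*D*J + 175 = 175 - 1367*D*J)
R = 273136
(4811116 + x(c(15), t))/(709021 + R) = (4811116 + (175 - 1367*1840*15))/(709021 + 273136) = (4811116 + (175 - 37729200))/982157 = (4811116 - 37729025)*(1/982157) = -32917909*1/982157 = -32917909/982157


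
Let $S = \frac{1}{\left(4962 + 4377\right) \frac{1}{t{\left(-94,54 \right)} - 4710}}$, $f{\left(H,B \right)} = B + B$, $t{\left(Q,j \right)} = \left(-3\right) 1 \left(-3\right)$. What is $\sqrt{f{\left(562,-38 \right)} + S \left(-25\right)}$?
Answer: $\frac{i \sqrt{614546669}}{3113} \approx 7.9634 i$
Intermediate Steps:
$t{\left(Q,j \right)} = 9$ ($t{\left(Q,j \right)} = \left(-3\right) \left(-3\right) = 9$)
$f{\left(H,B \right)} = 2 B$
$S = - \frac{1567}{3113}$ ($S = \frac{1}{\left(4962 + 4377\right) \frac{1}{9 - 4710}} = \frac{1}{9339 \frac{1}{-4701}} = \frac{1}{9339 \left(- \frac{1}{4701}\right)} = \frac{1}{- \frac{3113}{1567}} = - \frac{1567}{3113} \approx -0.50337$)
$\sqrt{f{\left(562,-38 \right)} + S \left(-25\right)} = \sqrt{2 \left(-38\right) - - \frac{39175}{3113}} = \sqrt{-76 + \frac{39175}{3113}} = \sqrt{- \frac{197413}{3113}} = \frac{i \sqrt{614546669}}{3113}$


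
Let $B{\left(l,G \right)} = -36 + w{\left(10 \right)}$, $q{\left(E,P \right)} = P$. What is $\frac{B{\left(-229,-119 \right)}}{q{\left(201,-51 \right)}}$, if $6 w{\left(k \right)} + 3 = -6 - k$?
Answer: $\frac{235}{306} \approx 0.76797$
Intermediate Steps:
$w{\left(k \right)} = - \frac{3}{2} - \frac{k}{6}$ ($w{\left(k \right)} = - \frac{1}{2} + \frac{-6 - k}{6} = - \frac{1}{2} - \left(1 + \frac{k}{6}\right) = - \frac{3}{2} - \frac{k}{6}$)
$B{\left(l,G \right)} = - \frac{235}{6}$ ($B{\left(l,G \right)} = -36 - \frac{19}{6} = - \frac{235}{6}$)
$\frac{B{\left(-229,-119 \right)}}{q{\left(201,-51 \right)}} = - \frac{235}{6 \left(-51\right)} = \left(- \frac{235}{6}\right) \left(- \frac{1}{51}\right) = \frac{235}{306}$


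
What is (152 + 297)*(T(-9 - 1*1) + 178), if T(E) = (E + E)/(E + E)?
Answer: 80371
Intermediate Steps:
T(E) = 1 (T(E) = (2*E)/((2*E)) = (2*E)*(1/(2*E)) = 1)
(152 + 297)*(T(-9 - 1*1) + 178) = (152 + 297)*(1 + 178) = 449*179 = 80371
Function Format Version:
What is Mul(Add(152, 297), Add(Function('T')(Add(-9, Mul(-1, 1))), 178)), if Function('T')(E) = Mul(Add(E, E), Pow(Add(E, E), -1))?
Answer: 80371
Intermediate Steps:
Function('T')(E) = 1 (Function('T')(E) = Mul(Mul(2, E), Pow(Mul(2, E), -1)) = Mul(Mul(2, E), Mul(Rational(1, 2), Pow(E, -1))) = 1)
Mul(Add(152, 297), Add(Function('T')(Add(-9, Mul(-1, 1))), 178)) = Mul(Add(152, 297), Add(1, 178)) = Mul(449, 179) = 80371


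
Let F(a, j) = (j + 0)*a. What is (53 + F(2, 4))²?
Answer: 3721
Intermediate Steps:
F(a, j) = a*j (F(a, j) = j*a = a*j)
(53 + F(2, 4))² = (53 + 2*4)² = (53 + 8)² = 61² = 3721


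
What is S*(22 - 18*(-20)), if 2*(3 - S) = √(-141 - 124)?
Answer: 1146 - 191*I*√265 ≈ 1146.0 - 3109.3*I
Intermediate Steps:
S = 3 - I*√265/2 (S = 3 - √(-141 - 124)/2 = 3 - I*√265/2 ≈ 3.0 - 8.1394*I)
S*(22 - 18*(-20)) = (3 - I*√265/2)*(22 - 18*(-20)) = (3 - I*√265/2)*(22 + 360) = (3 - I*√265/2)*382 = 1146 - 191*I*√265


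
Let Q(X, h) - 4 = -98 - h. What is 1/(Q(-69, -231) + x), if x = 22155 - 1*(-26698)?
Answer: 1/48990 ≈ 2.0412e-5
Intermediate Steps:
Q(X, h) = -94 - h (Q(X, h) = 4 + (-98 - h) = -94 - h)
x = 48853 (x = 22155 + 26698 = 48853)
1/(Q(-69, -231) + x) = 1/((-94 - 1*(-231)) + 48853) = 1/((-94 + 231) + 48853) = 1/(137 + 48853) = 1/48990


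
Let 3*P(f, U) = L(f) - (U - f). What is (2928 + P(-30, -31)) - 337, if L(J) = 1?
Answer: 7775/3 ≈ 2591.7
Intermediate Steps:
P(f, U) = 1/3 - U/3 + f/3 (P(f, U) = (1 - (U - f))/3 = (1 + (f - U))/3 = (1 + f - U)/3 = 1/3 - U/3 + f/3)
(2928 + P(-30, -31)) - 337 = (2928 + (1/3 - 1/3*(-31) + (1/3)*(-30))) - 337 = (2928 + (1/3 + 31/3 - 10)) - 337 = (2928 + 2/3) - 337 = 8786/3 - 337 = 7775/3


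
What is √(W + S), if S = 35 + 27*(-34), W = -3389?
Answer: 4*I*√267 ≈ 65.361*I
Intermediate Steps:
S = -883 (S = 35 - 918 = -883)
√(W + S) = √(-3389 - 883) = √(-4272) = 4*I*√267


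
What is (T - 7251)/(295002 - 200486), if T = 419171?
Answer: 102980/23629 ≈ 4.3582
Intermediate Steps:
(T - 7251)/(295002 - 200486) = (419171 - 7251)/(295002 - 200486) = 411920/94516 = 411920*(1/94516) = 102980/23629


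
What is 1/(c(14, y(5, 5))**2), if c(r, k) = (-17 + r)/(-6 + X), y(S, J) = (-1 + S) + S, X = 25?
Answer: 361/9 ≈ 40.111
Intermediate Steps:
y(S, J) = -1 + 2*S
c(r, k) = -17/19 + r/19 (c(r, k) = (-17 + r)/(-6 + 25) = (-17 + r)/19 = (-17 + r)*(1/19) = -17/19 + r/19)
1/(c(14, y(5, 5))**2) = 1/((-17/19 + (1/19)*14)**2) = 1/((-17/19 + 14/19)**2) = 1/((-3/19)**2) = 1/(9/361) = 361/9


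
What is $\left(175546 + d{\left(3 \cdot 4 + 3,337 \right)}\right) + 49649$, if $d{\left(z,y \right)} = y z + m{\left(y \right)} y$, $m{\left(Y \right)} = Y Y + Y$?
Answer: $38616572$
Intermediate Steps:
$m{\left(Y \right)} = Y + Y^{2}$ ($m{\left(Y \right)} = Y^{2} + Y = Y + Y^{2}$)
$d{\left(z,y \right)} = y z + y^{2} \left(1 + y\right)$ ($d{\left(z,y \right)} = y z + y \left(1 + y\right) y = y z + y^{2} \left(1 + y\right)$)
$\left(175546 + d{\left(3 \cdot 4 + 3,337 \right)}\right) + 49649 = \left(175546 + 337 \left(\left(3 \cdot 4 + 3\right) + 337 \left(1 + 337\right)\right)\right) + 49649 = \left(175546 + 337 \left(\left(12 + 3\right) + 337 \cdot 338\right)\right) + 49649 = \left(175546 + 337 \left(15 + 113906\right)\right) + 49649 = \left(175546 + 337 \cdot 113921\right) + 49649 = \left(175546 + 38391377\right) + 49649 = 38566923 + 49649 = 38616572$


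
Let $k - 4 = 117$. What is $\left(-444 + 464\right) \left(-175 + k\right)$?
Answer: $-1080$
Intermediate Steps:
$k = 121$ ($k = 4 + 117 = 121$)
$\left(-444 + 464\right) \left(-175 + k\right) = \left(-444 + 464\right) \left(-175 + 121\right) = 20 \left(-54\right) = -1080$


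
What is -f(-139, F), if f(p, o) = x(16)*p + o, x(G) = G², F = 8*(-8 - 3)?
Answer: 35672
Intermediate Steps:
F = -88 (F = 8*(-11) = -88)
f(p, o) = o + 256*p (f(p, o) = 16²*p + o = 256*p + o = o + 256*p)
-f(-139, F) = -(-88 + 256*(-139)) = -(-88 - 35584) = -1*(-35672) = 35672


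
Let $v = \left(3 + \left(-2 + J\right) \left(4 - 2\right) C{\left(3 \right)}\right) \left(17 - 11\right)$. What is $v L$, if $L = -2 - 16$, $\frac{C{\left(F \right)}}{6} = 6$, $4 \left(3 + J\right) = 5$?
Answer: $28836$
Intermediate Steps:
$J = - \frac{7}{4}$ ($J = -3 + \frac{1}{4} \cdot 5 = -3 + \frac{5}{4} = - \frac{7}{4} \approx -1.75$)
$C{\left(F \right)} = 36$ ($C{\left(F \right)} = 6 \cdot 6 = 36$)
$L = -18$
$v = -1602$ ($v = \left(3 + \left(-2 - \frac{7}{4}\right) \left(4 - 2\right) 36\right) \left(17 - 11\right) = \left(3 + \left(- \frac{15}{4}\right) 2 \cdot 36\right) 6 = \left(3 - 270\right) 6 = \left(-267\right) 6 = -1602$)
$v L = \left(-1602\right) \left(-18\right) = 28836$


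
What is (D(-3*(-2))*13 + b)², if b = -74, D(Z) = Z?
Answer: 16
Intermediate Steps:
(D(-3*(-2))*13 + b)² = (-3*(-2)*13 - 74)² = (6*13 - 74)² = (78 - 74)² = 4² = 16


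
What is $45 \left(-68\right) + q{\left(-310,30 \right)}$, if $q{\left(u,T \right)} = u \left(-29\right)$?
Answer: $5930$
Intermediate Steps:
$q{\left(u,T \right)} = - 29 u$
$45 \left(-68\right) + q{\left(-310,30 \right)} = 45 \left(-68\right) - -8990 = -3060 + 8990 = 5930$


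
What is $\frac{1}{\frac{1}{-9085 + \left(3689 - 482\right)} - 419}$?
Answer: $- \frac{5878}{2462883} \approx -0.0023866$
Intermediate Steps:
$\frac{1}{\frac{1}{-9085 + \left(3689 - 482\right)} - 419} = \frac{1}{\frac{1}{-9085 + 3207} - 419} = \frac{1}{\frac{1}{-5878} - 419} = \frac{1}{- \frac{1}{5878} - 419} = \frac{1}{- \frac{2462883}{5878}} = - \frac{5878}{2462883}$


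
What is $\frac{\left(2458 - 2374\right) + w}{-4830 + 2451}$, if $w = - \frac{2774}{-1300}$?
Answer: $- \frac{55987}{1546350} \approx -0.036206$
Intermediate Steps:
$w = \frac{1387}{650}$ ($w = \left(-2774\right) \left(- \frac{1}{1300}\right) = \frac{1387}{650} \approx 2.1338$)
$\frac{\left(2458 - 2374\right) + w}{-4830 + 2451} = \frac{\left(2458 - 2374\right) + \frac{1387}{650}}{-4830 + 2451} = \frac{\left(2458 - 2374\right) + \frac{1387}{650}}{-2379} = \left(84 + \frac{1387}{650}\right) \left(- \frac{1}{2379}\right) = \frac{55987}{650} \left(- \frac{1}{2379}\right) = - \frac{55987}{1546350}$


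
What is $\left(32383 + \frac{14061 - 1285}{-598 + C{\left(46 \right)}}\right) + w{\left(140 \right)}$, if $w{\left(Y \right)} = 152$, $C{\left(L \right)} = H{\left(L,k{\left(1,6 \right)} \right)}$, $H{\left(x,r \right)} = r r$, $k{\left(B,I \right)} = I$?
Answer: $\frac{9135947}{281} \approx 32512.0$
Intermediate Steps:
$H{\left(x,r \right)} = r^{2}$
$C{\left(L \right)} = 36$ ($C{\left(L \right)} = 6^{2} = 36$)
$\left(32383 + \frac{14061 - 1285}{-598 + C{\left(46 \right)}}\right) + w{\left(140 \right)} = \left(32383 + \frac{14061 - 1285}{-598 + 36}\right) + 152 = \left(32383 + \frac{12776}{-562}\right) + 152 = \left(32383 + 12776 \left(- \frac{1}{562}\right)\right) + 152 = \left(32383 - \frac{6388}{281}\right) + 152 = \frac{9093235}{281} + 152 = \frac{9135947}{281}$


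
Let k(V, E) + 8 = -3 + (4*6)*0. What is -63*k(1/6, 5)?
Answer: 693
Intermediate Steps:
k(V, E) = -11 (k(V, E) = -8 + (-3 + (4*6)*0) = -8 + (-3 + 24*0) = -8 + (-3 + 0) = -8 - 3 = -11)
-63*k(1/6, 5) = -63*(-11) = 693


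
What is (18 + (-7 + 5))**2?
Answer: 256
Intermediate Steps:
(18 + (-7 + 5))**2 = (18 - 2)**2 = 16**2 = 256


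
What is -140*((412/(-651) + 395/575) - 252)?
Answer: 75447724/2139 ≈ 35272.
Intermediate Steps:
-140*((412/(-651) + 395/575) - 252) = -140*((412*(-1/651) + 395*(1/575)) - 252) = -140*((-412/651 + 79/115) - 252) = -140*(4049/74865 - 252) = -140*(-18861931/74865) = 75447724/2139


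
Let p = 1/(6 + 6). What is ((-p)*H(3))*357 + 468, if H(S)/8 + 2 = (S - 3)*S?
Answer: 944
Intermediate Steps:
H(S) = -16 + 8*S*(-3 + S) (H(S) = -16 + 8*((S - 3)*S) = -16 + 8*((-3 + S)*S) = -16 + 8*(S*(-3 + S)) = -16 + 8*S*(-3 + S))
p = 1/12 ≈ 0.083333
((-p)*H(3))*357 + 468 = ((-1*1/12)*(-16 - 24*3 + 8*3²))*357 + 468 = -(-16 - 72 + 8*9)/12*357 + 468 = -(-16 - 72 + 72)/12*357 + 468 = -1/12*(-16)*357 + 468 = (4/3)*357 + 468 = 476 + 468 = 944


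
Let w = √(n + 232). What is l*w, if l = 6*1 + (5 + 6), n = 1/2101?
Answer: 17*√1024096733/2101 ≈ 258.94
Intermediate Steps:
n = 1/2101 ≈ 0.00047596
w = √1024096733/2101 (w = √(1/2101 + 232) = √(487433/2101) = √1024096733/2101 ≈ 15.232)
l = 17 (l = 6 + 11 = 17)
l*w = 17*(√1024096733/2101) = 17*√1024096733/2101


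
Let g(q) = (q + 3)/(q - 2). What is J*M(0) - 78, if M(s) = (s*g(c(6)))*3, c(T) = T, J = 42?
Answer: -78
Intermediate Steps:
g(q) = (3 + q)/(-2 + q)
M(s) = 27*s/4 (M(s) = (s*((3 + 6)/(-2 + 6)))*3 = (s*(9/4))*3 = (9*s/4)*3 = 27*s/4)
J*M(0) - 78 = 42*((27/4)*0) - 78 = 42*0 - 78 = 0 - 78 = -78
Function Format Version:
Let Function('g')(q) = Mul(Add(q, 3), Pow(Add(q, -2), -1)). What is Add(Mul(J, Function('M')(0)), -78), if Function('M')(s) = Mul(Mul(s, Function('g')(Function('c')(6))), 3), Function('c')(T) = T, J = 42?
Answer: -78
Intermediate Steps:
Function('g')(q) = Mul(Pow(Add(-2, q), -1), Add(3, q)) (Function('g')(q) = Mul(Add(3, q), Pow(Add(-2, q), -1)) = Mul(Pow(Add(-2, q), -1), Add(3, q)))
Function('M')(s) = Mul(Rational(27, 4), s) (Function('M')(s) = Mul(Mul(s, Mul(Pow(Add(-2, 6), -1), Add(3, 6))), 3) = Mul(Mul(s, Mul(Pow(4, -1), 9)), 3) = Mul(Mul(s, Mul(Rational(1, 4), 9)), 3) = Mul(Mul(s, Rational(9, 4)), 3) = Mul(Mul(Rational(9, 4), s), 3) = Mul(Rational(27, 4), s))
Add(Mul(J, Function('M')(0)), -78) = Add(Mul(42, Mul(Rational(27, 4), 0)), -78) = Add(Mul(42, 0), -78) = Add(0, -78) = -78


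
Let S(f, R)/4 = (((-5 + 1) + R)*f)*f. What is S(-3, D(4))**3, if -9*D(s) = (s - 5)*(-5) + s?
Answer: -5832000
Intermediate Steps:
D(s) = -25/9 + 4*s/9 (D(s) = -((s - 5)*(-5) + s)/9 = -((-5 + s)*(-5) + s)/9 = -((25 - 5*s) + s)/9 = -(25 - 4*s)/9 = -25/9 + 4*s/9)
S(f, R) = 4*f**2*(-4 + R) (S(f, R) = 4*((((-5 + 1) + R)*f)*f) = 4*(((-4 + R)*f)*f) = 4*((f*(-4 + R))*f) = 4*(f**2*(-4 + R)) = 4*f**2*(-4 + R))
S(-3, D(4))**3 = (4*(-3)**2*(-4 + (-25/9 + (4/9)*4)))**3 = (4*9*(-4 + (-25/9 + 16/9)))**3 = (4*9*(-4 - 1))**3 = (4*9*(-5))**3 = (-180)**3 = -5832000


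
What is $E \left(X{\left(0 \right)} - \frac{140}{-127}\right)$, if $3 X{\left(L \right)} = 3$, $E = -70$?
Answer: $- \frac{18690}{127} \approx -147.17$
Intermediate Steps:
$X{\left(L \right)} = 1$ ($X{\left(L \right)} = \frac{1}{3} \cdot 3 = 1$)
$E \left(X{\left(0 \right)} - \frac{140}{-127}\right) = - 70 \left(1 - \frac{140}{-127}\right) = - 70 \left(1 - - \frac{140}{127}\right) = - 70 \left(1 + \frac{140}{127}\right) = \left(-70\right) \frac{267}{127} = - \frac{18690}{127}$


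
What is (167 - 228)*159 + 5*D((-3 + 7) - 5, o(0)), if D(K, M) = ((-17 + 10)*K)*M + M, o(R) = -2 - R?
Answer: -9779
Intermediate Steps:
D(K, M) = M - 7*K*M (D(K, M) = (-7*K)*M + M = -7*K*M + M = M - 7*K*M)
(167 - 228)*159 + 5*D((-3 + 7) - 5, o(0)) = (167 - 228)*159 + 5*((-2 - 1*0)*(1 - 7*((-3 + 7) - 5))) = -61*159 + 5*((-2 + 0)*(1 - 7*(4 - 5))) = -9699 + 5*(-2*(1 - 7*(-1))) = -9699 + 5*(-2*(1 + 7)) = -9699 + 5*(-2*8) = -9699 + 5*(-16) = -9699 - 80 = -9779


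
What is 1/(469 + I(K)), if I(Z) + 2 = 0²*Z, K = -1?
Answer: 1/467 ≈ 0.0021413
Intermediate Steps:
I(Z) = -2 (I(Z) = -2 + 0²*Z = -2 + 0*Z = -2 + 0 = -2)
1/(469 + I(K)) = 1/(469 - 2) = 1/467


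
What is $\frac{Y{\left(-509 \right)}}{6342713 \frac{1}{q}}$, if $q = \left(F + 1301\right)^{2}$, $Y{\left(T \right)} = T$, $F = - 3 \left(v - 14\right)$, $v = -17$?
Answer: $- \frac{989107124}{6342713} \approx -155.94$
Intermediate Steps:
$F = 93$ ($F = - 3 \left(-17 - 14\right) = \left(-3\right) \left(-31\right) = 93$)
$q = 1943236$ ($q = \left(93 + 1301\right)^{2} = 1394^{2} = 1943236$)
$\frac{Y{\left(-509 \right)}}{6342713 \frac{1}{q}} = - \frac{509}{6342713 \cdot \frac{1}{1943236}} = - \frac{509}{\frac{6342713}{1943236}} = \left(-509\right) \frac{1943236}{6342713} = - \frac{989107124}{6342713}$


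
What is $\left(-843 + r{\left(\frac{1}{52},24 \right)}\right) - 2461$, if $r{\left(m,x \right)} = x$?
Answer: $-3280$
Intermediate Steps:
$\left(-843 + r{\left(\frac{1}{52},24 \right)}\right) - 2461 = \left(-843 + 24\right) - 2461 = -819 - 2461 = -3280$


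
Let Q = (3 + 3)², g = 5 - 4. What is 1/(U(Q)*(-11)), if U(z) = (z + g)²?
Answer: -1/15059 ≈ -6.6406e-5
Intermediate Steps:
g = 1
Q = 36 (Q = 6² = 36)
U(z) = (1 + z)² (U(z) = (z + 1)² = (1 + z)²)
1/(U(Q)*(-11)) = 1/((1 + 36)²*(-11)) = 1/(37²*(-11)) = 1/(1369*(-11)) = 1/(-15059) = -1/15059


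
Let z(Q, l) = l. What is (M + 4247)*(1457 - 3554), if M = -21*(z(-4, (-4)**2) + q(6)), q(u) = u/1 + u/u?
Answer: -7893108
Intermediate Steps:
q(u) = 1 + u (q(u) = u*1 + 1 = u + 1 = 1 + u)
M = -483 (M = -21*((-4)**2 + (1 + 6)) = -21*(16 + 7) = -21*23 = -483)
(M + 4247)*(1457 - 3554) = (-483 + 4247)*(1457 - 3554) = 3764*(-2097) = -7893108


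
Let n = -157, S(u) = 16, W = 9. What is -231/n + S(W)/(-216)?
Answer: 5923/4239 ≈ 1.3973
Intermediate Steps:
-231/n + S(W)/(-216) = -231/(-157) + 16/(-216) = -231*(-1/157) + 16*(-1/216) = 231/157 - 2/27 = 5923/4239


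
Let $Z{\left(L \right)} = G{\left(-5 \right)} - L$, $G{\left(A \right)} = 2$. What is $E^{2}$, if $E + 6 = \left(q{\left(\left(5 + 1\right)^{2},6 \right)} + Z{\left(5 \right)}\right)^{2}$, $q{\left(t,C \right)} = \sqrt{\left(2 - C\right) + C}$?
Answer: $97 - 60 \sqrt{2} \approx 12.147$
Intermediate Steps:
$q{\left(t,C \right)} = \sqrt{2}$
$Z{\left(L \right)} = 2 - L$
$E = -6 + \left(-3 + \sqrt{2}\right)^{2}$ ($E = -6 + \left(\sqrt{2} + \left(2 - 5\right)\right)^{2} = -6 + \left(\sqrt{2} - 3\right)^{2} = -6 + \left(-3 + \sqrt{2}\right)^{2} \approx -3.4853$)
$E^{2} = \left(5 - 6 \sqrt{2}\right)^{2}$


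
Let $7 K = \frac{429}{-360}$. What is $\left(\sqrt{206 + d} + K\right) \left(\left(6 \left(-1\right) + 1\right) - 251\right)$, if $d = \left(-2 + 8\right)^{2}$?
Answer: $\frac{4576}{105} - 2816 \sqrt{2} \approx -3938.8$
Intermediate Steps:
$K = - \frac{143}{840}$ ($K = \frac{429 \frac{1}{-360}}{7} = \frac{429 \left(- \frac{1}{360}\right)}{7} = \frac{1}{7} \left(- \frac{143}{120}\right) = - \frac{143}{840} \approx -0.17024$)
$d = 36$ ($d = 6^{2} = 36$)
$\left(\sqrt{206 + d} + K\right) \left(\left(6 \left(-1\right) + 1\right) - 251\right) = \left(\sqrt{206 + 36} - \frac{143}{840}\right) \left(\left(6 \left(-1\right) + 1\right) - 251\right) = \left(\sqrt{242} - \frac{143}{840}\right) \left(\left(-6 + 1\right) - 251\right) = \left(11 \sqrt{2} - \frac{143}{840}\right) \left(-5 - 251\right) = \left(- \frac{143}{840} + 11 \sqrt{2}\right) \left(-256\right) = \frac{4576}{105} - 2816 \sqrt{2}$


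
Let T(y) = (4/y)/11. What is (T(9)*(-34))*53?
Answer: -7208/99 ≈ -72.808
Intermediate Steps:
T(y) = 4/(11*y) (T(y) = (4/y)*(1/11) = 4/(11*y))
(T(9)*(-34))*53 = (((4/11)/9)*(-34))*53 = (((4/11)*(1/9))*(-34))*53 = ((4/99)*(-34))*53 = -136/99*53 = -7208/99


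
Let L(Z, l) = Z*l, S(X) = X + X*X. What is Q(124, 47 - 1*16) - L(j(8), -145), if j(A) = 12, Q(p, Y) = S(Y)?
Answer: 2732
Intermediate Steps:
S(X) = X + X²
Q(p, Y) = Y*(1 + Y)
Q(124, 47 - 1*16) - L(j(8), -145) = (47 - 1*16)*(1 + (47 - 1*16)) - 12*(-145) = (47 - 16)*(1 + (47 - 16)) - 1*(-1740) = 31*(1 + 31) + 1740 = 31*32 + 1740 = 992 + 1740 = 2732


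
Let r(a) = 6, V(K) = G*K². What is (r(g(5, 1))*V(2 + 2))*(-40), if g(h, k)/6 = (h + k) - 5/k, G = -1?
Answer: 3840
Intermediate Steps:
V(K) = -K²
g(h, k) = -30/k + 6*h + 6*k (g(h, k) = 6*((h + k) - 5/k) = 6*(h + k - 5/k) = -30/k + 6*h + 6*k)
(r(g(5, 1))*V(2 + 2))*(-40) = (6*(-(2 + 2)²))*(-40) = (6*(-1*4²))*(-40) = (6*(-1*16))*(-40) = (6*(-16))*(-40) = -96*(-40) = 3840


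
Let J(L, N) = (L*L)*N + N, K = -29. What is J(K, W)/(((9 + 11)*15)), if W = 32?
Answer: 6736/75 ≈ 89.813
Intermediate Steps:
J(L, N) = N + N*L² (J(L, N) = L²*N + N = N*L² + N = N + N*L²)
J(K, W)/(((9 + 11)*15)) = (32*(1 + (-29)²))/(((9 + 11)*15)) = (32*(1 + 841))/((20*15)) = (32*842)/300 = 26944*(1/300) = 6736/75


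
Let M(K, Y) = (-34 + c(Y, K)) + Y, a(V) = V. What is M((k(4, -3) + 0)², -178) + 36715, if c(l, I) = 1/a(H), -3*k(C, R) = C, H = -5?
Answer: 182514/5 ≈ 36503.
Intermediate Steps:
k(C, R) = -C/3
c(l, I) = -⅕ (c(l, I) = 1/(-5) = -⅕)
M(K, Y) = -171/5 + Y (M(K, Y) = (-34 - ⅕) + Y = -171/5 + Y)
M((k(4, -3) + 0)², -178) + 36715 = (-171/5 - 178) + 36715 = -1061/5 + 36715 = 182514/5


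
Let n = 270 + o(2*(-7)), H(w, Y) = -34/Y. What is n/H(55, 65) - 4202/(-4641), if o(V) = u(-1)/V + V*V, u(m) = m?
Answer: -2360581/2652 ≈ -890.11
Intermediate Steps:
o(V) = V² - 1/V (o(V) = -1/V + V*V = -1/V + V² = V² - 1/V)
n = 6525/14 (n = 270 + (-1 + (2*(-7))³)/((2*(-7))) = 270 + (-1 + (-14)³)/(-14) = 270 - (-1 - 2744)/14 = 270 - 1/14*(-2745) = 270 + 2745/14 = 6525/14 ≈ 466.07)
n/H(55, 65) - 4202/(-4641) = 6525/(14*((-34/65))) - 4202/(-4641) = 6525/(14*((-34*1/65))) - 4202*(-1/4641) = 6525/(14*(-34/65)) + 4202/4641 = (6525/14)*(-65/34) + 4202/4641 = -424125/476 + 4202/4641 = -2360581/2652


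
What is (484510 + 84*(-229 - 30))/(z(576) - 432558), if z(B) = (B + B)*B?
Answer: 231377/115497 ≈ 2.0033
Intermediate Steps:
z(B) = 2*B**2 (z(B) = (2*B)*B = 2*B**2)
(484510 + 84*(-229 - 30))/(z(576) - 432558) = (484510 + 84*(-229 - 30))/(2*576**2 - 432558) = (484510 + 84*(-259))/(2*331776 - 432558) = (484510 - 21756)/(663552 - 432558) = 462754/230994 = 462754*(1/230994) = 231377/115497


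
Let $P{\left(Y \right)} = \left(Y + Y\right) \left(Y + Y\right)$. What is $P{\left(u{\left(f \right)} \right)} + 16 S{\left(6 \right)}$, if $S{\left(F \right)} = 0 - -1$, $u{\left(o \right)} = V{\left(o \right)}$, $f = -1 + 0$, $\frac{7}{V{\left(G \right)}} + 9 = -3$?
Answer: $\frac{625}{36} \approx 17.361$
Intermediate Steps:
$V{\left(G \right)} = - \frac{7}{12}$ ($V{\left(G \right)} = \frac{7}{-9 - 3} = \frac{7}{-12} = 7 \left(- \frac{1}{12}\right) = - \frac{7}{12}$)
$f = -1$
$u{\left(o \right)} = - \frac{7}{12}$
$P{\left(Y \right)} = 4 Y^{2}$ ($P{\left(Y \right)} = 2 Y 2 Y = 4 Y^{2}$)
$S{\left(F \right)} = 1$ ($S{\left(F \right)} = 0 + 1 = 1$)
$P{\left(u{\left(f \right)} \right)} + 16 S{\left(6 \right)} = 4 \left(- \frac{7}{12}\right)^{2} + 16 \cdot 1 = 4 \cdot \frac{49}{144} + 16 = \frac{49}{36} + 16 = \frac{625}{36}$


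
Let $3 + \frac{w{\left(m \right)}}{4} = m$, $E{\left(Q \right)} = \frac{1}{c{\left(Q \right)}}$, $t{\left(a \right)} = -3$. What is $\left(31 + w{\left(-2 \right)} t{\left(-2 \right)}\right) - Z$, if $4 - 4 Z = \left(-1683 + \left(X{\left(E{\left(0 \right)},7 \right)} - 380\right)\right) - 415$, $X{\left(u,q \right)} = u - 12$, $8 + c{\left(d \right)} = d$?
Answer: $- \frac{17041}{32} \approx -532.53$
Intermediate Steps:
$c{\left(d \right)} = -8 + d$
$E{\left(Q \right)} = \frac{1}{-8 + Q}$
$w{\left(m \right)} = -12 + 4 m$
$X{\left(u,q \right)} = -12 + u$ ($X{\left(u,q \right)} = u - 12 = -12 + u$)
$Z = \frac{19953}{32}$ ($Z = 1 - \frac{\left(-1683 - \left(392 - \frac{1}{-8 + 0}\right)\right) - 415}{4} = 1 - \frac{\left(-1683 - \left(392 + \frac{1}{8}\right)\right) - 415}{4} = 1 - \frac{\left(-1683 - \frac{3137}{8}\right) - 415}{4} = 1 - \frac{- \frac{16601}{8} - 415}{4} = 1 - - \frac{19921}{32} = 1 + \frac{19921}{32} = \frac{19953}{32} \approx 623.53$)
$\left(31 + w{\left(-2 \right)} t{\left(-2 \right)}\right) - Z = \left(31 + \left(-12 + 4 \left(-2\right)\right) \left(-3\right)\right) - \frac{19953}{32} = \left(31 + \left(-12 - 8\right) \left(-3\right)\right) - \frac{19953}{32} = \left(31 - -60\right) - \frac{19953}{32} = \left(31 + 60\right) - \frac{19953}{32} = 91 - \frac{19953}{32} = - \frac{17041}{32}$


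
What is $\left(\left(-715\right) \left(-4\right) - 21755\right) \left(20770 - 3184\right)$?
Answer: $-332287470$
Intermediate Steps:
$\left(\left(-715\right) \left(-4\right) - 21755\right) \left(20770 - 3184\right) = \left(2860 - 21755\right) 17586 = \left(-18895\right) 17586 = -332287470$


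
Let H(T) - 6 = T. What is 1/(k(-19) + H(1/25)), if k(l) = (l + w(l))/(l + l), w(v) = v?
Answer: 25/176 ≈ 0.14205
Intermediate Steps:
H(T) = 6 + T
k(l) = 1 (k(l) = (l + l)/(l + l) = (2*l)/((2*l)) = (2*l)*(1/(2*l)) = 1)
1/(k(-19) + H(1/25)) = 1/(1 + (6 + 1/25)) = 1/(1 + 151/25) = 1/(176/25) = 25/176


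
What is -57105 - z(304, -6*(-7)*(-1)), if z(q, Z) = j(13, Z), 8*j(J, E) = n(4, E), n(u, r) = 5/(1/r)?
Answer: -228315/4 ≈ -57079.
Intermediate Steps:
n(u, r) = 5*r
j(J, E) = 5*E/8 (j(J, E) = (5*E)/8 = 5*E/8)
z(q, Z) = 5*Z/8
-57105 - z(304, -6*(-7)*(-1)) = -57105 - 5*-6*(-7)*(-1)/8 = -57105 - 5*42*(-1)/8 = -57105 - 5*(-42)/8 = -57105 - 1*(-105/4) = -57105 + 105/4 = -228315/4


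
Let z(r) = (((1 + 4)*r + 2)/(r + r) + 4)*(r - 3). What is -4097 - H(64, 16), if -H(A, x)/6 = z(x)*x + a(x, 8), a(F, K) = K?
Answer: 4141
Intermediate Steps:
z(r) = (-3 + r)*(4 + (2 + 5*r)/(2*r)) (z(r) = ((5*r + 2)/((2*r)) + 4)*(-3 + r) = ((2 + 5*r)*(1/(2*r)) + 4)*(-3 + r) = ((2 + 5*r)/(2*r) + 4)*(-3 + r) = (4 + (2 + 5*r)/(2*r))*(-3 + r) = (-3 + r)*(4 + (2 + 5*r)/(2*r)))
H(A, x) = -30 - 3*x*(-37 + 13*x) (H(A, x) = -6*(((-6 + x*(-37 + 13*x))/(2*x))*x + 8) = -6*((-3 + x*(-37 + 13*x)/2) + 8) = -6*(5 + x*(-37 + 13*x)/2) = -30 - 3*x*(-37 + 13*x))
-4097 - H(64, 16) = -4097 - (-30 - 39*16² + 111*16) = -4097 - (-30 - 39*256 + 1776) = -4097 - (-30 - 9984 + 1776) = -4097 - 1*(-8238) = -4097 + 8238 = 4141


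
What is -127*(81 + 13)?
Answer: -11938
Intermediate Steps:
-127*(81 + 13) = -127*94 = -11938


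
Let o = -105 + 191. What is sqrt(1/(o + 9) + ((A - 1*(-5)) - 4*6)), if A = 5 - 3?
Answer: I*sqrt(153330)/95 ≈ 4.1218*I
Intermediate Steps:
o = 86
A = 2
sqrt(1/(o + 9) + ((A - 1*(-5)) - 4*6)) = sqrt(1/(86 + 9) + ((2 - 1*(-5)) - 4*6)) = sqrt(1/95 + ((2 + 5) - 24)) = sqrt(1/95 + (7 - 24)) = sqrt(1/95 - 17) = sqrt(-1614/95) = I*sqrt(153330)/95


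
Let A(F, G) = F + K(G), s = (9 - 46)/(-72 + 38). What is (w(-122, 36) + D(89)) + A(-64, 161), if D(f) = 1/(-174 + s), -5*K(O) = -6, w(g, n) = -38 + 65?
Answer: -1052511/29395 ≈ -35.806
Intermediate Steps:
w(g, n) = 27
K(O) = 6/5 (K(O) = -1/5*(-6) = 6/5)
s = 37/34 (s = -37/(-34) = -37*(-1/34) = 37/34 ≈ 1.0882)
A(F, G) = 6/5 + F (A(F, G) = F + 6/5 = 6/5 + F)
D(f) = -34/5879 (D(f) = 1/(-174 + 37/34) = 1/(-5879/34) = -34/5879)
(w(-122, 36) + D(89)) + A(-64, 161) = (27 - 34/5879) + (6/5 - 64) = 158699/5879 - 314/5 = -1052511/29395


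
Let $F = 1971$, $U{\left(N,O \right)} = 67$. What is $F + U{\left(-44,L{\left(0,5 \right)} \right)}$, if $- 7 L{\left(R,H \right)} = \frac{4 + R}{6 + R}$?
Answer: $2038$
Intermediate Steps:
$L{\left(R,H \right)} = - \frac{4 + R}{7 \left(6 + R\right)}$ ($L{\left(R,H \right)} = - \frac{\left(4 + R\right) \frac{1}{6 + R}}{7} = - \frac{\frac{1}{6 + R} \left(4 + R\right)}{7} = - \frac{4 + R}{7 \left(6 + R\right)}$)
$F + U{\left(-44,L{\left(0,5 \right)} \right)} = 1971 + 67 = 2038$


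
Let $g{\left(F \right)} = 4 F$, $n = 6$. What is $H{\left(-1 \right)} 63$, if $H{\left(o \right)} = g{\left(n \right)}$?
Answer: $1512$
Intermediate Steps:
$H{\left(o \right)} = 24$ ($H{\left(o \right)} = 4 \cdot 6 = 24$)
$H{\left(-1 \right)} 63 = 24 \cdot 63 = 1512$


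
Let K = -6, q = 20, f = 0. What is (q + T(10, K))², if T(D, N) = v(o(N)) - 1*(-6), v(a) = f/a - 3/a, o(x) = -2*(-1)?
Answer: 2401/4 ≈ 600.25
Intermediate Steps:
o(x) = 2
v(a) = -3/a (v(a) = 0/a - 3/a = 0 - 3/a = -3/a)
T(D, N) = 9/2 (T(D, N) = -3/2 - 1*(-6) = -3*½ + 6 = -3/2 + 6 = 9/2)
(q + T(10, K))² = (20 + 9/2)² = (49/2)² = 2401/4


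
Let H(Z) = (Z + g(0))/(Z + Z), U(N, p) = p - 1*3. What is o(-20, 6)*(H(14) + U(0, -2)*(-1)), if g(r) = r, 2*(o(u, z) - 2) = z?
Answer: 55/2 ≈ 27.500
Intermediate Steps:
o(u, z) = 2 + z/2
U(N, p) = -3 + p (U(N, p) = p - 3 = -3 + p)
H(Z) = 1/2 (H(Z) = (Z + 0)/(Z + Z) = Z/((2*Z)) = Z*(1/(2*Z)) = 1/2)
o(-20, 6)*(H(14) + U(0, -2)*(-1)) = (2 + (1/2)*6)*(1/2 + (-3 - 2)*(-1)) = (2 + 3)*(1/2 - 5*(-1)) = 5*(1/2 + 5) = 5*(11/2) = 55/2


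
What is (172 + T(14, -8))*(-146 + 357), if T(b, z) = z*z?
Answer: 49796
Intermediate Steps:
T(b, z) = z²
(172 + T(14, -8))*(-146 + 357) = (172 + (-8)²)*(-146 + 357) = (172 + 64)*211 = 236*211 = 49796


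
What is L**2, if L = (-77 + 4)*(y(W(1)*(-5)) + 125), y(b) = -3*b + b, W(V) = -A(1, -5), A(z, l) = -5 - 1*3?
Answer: 223951225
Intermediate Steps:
A(z, l) = -8 (A(z, l) = -5 - 3 = -8)
W(V) = 8 (W(V) = -1*(-8) = 8)
y(b) = -2*b
L = -14965 (L = (-77 + 4)*(-16*(-5) + 125) = -73*(-2*(-40) + 125) = -73*(80 + 125) = -73*205 = -14965)
L**2 = (-14965)**2 = 223951225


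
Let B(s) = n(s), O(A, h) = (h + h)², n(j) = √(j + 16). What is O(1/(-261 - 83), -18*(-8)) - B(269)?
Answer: 82944 - √285 ≈ 82927.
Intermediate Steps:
n(j) = √(16 + j)
O(A, h) = 4*h² (O(A, h) = (2*h)² = 4*h²)
B(s) = √(16 + s)
O(1/(-261 - 83), -18*(-8)) - B(269) = 4*(-18*(-8))² - √(16 + 269) = 4*144² - √285 = 4*20736 - √285 = 82944 - √285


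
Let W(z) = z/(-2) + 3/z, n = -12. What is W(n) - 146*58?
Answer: -33849/4 ≈ -8462.3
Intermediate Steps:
W(z) = 3/z - z/2 (W(z) = z*(-½) + 3/z = -z/2 + 3/z = 3/z - z/2)
W(n) - 146*58 = (3/(-12) - ½*(-12)) - 146*58 = (3*(-1/12) + 6) - 8468 = (-¼ + 6) - 8468 = 23/4 - 8468 = -33849/4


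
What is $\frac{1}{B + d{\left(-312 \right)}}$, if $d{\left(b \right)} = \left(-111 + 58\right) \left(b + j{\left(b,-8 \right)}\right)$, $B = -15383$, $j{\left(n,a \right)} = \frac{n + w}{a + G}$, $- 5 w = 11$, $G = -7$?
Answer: $\frac{75}{3212} \approx 0.02335$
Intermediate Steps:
$w = - \frac{11}{5}$ ($w = \left(- \frac{1}{5}\right) 11 = - \frac{11}{5} \approx -2.2$)
$j{\left(n,a \right)} = \frac{- \frac{11}{5} + n}{-7 + a}$ ($j{\left(n,a \right)} = \frac{n - \frac{11}{5}}{a - 7} = \frac{- \frac{11}{5} + n}{-7 + a}$)
$d{\left(b \right)} = - \frac{583}{75} - \frac{742 b}{15}$ ($d{\left(b \right)} = \left(-111 + 58\right) \left(b + \frac{- \frac{11}{5} + b}{-7 - 8}\right) = - 53 \left(b + \frac{- \frac{11}{5} + b}{-15}\right) = - 53 \left(b - \frac{- \frac{11}{5} + b}{15}\right) = - 53 \left(b - \left(- \frac{11}{75} + \frac{b}{15}\right)\right) = - 53 \left(\frac{11}{75} + \frac{14 b}{15}\right) = - \frac{583}{75} - \frac{742 b}{15}$)
$\frac{1}{B + d{\left(-312 \right)}} = \frac{1}{-15383 - - \frac{1156937}{75}} = \frac{1}{-15383 + \left(- \frac{583}{75} + \frac{77168}{5}\right)} = \frac{1}{-15383 + \frac{1156937}{75}} = \frac{1}{\frac{3212}{75}} = \frac{75}{3212}$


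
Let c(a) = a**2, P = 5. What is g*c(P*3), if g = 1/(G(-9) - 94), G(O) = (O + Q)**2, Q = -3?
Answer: 9/2 ≈ 4.5000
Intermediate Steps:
G(O) = (-3 + O)**2 (G(O) = (O - 3)**2 = (-3 + O)**2)
g = 1/50 (g = 1/((-3 - 9)**2 - 94) = 1/((-12)**2 - 94) = 1/(144 - 94) = 1/50 ≈ 0.020000)
g*c(P*3) = (5*3)**2/50 = (1/50)*15**2 = (1/50)*225 = 9/2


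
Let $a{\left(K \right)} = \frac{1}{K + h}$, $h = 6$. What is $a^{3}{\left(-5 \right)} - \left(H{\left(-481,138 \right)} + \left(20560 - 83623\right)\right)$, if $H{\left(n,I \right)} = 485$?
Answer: $62579$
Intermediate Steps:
$a{\left(K \right)} = \frac{1}{6 + K}$ ($a{\left(K \right)} = \frac{1}{K + 6} = \frac{1}{6 + K}$)
$a^{3}{\left(-5 \right)} - \left(H{\left(-481,138 \right)} + \left(20560 - 83623\right)\right) = \left(\frac{1}{6 - 5}\right)^{3} - \left(485 + \left(20560 - 83623\right)\right) = \left(1^{-1}\right)^{3} - \left(485 + \left(20560 - 83623\right)\right) = 1^{3} - \left(485 - 63063\right) = 1 - -62578 = 1 + 62578 = 62579$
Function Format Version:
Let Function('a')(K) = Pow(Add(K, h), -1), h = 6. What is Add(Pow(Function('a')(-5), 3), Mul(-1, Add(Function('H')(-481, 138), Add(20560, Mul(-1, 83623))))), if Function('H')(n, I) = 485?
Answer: 62579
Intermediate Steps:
Function('a')(K) = Pow(Add(6, K), -1) (Function('a')(K) = Pow(Add(K, 6), -1) = Pow(Add(6, K), -1))
Add(Pow(Function('a')(-5), 3), Mul(-1, Add(Function('H')(-481, 138), Add(20560, Mul(-1, 83623))))) = Add(Pow(Pow(Add(6, -5), -1), 3), Mul(-1, Add(485, Add(20560, Mul(-1, 83623))))) = Add(Pow(Pow(1, -1), 3), Mul(-1, Add(485, Add(20560, -83623)))) = Add(Pow(1, 3), Mul(-1, Add(485, -63063))) = Add(1, Mul(-1, -62578)) = Add(1, 62578) = 62579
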